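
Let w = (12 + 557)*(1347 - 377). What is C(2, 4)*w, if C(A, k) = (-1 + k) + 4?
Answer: 3863510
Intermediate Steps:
C(A, k) = 3 + k
w = 551930 (w = 569*970 = 551930)
C(2, 4)*w = (3 + 4)*551930 = 7*551930 = 3863510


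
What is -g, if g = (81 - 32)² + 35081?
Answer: -37482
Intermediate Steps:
g = 37482 (g = 49² + 35081 = 2401 + 35081 = 37482)
-g = -1*37482 = -37482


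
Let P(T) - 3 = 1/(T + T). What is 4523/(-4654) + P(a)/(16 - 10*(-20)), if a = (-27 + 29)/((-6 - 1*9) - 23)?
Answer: -1007219/1005264 ≈ -1.0019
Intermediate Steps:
a = -1/19 (a = 2/((-6 - 9) - 23) = 2/(-15 - 23) = 2/(-38) = 2*(-1/38) = -1/19 ≈ -0.052632)
P(T) = 3 + 1/(2*T) (P(T) = 3 + 1/(T + T) = 3 + 1/(2*T))
4523/(-4654) + P(a)/(16 - 10*(-20)) = 4523/(-4654) + (3 + 1/(2*(-1/19)))/(16 - 10*(-20)) = 4523*(-1/4654) + (3 + (½)*(-19))/(16 + 200) = -4523/4654 + (3 - 19/2)/216 = -4523/4654 - 13/2*1/216 = -4523/4654 - 13/432 = -1007219/1005264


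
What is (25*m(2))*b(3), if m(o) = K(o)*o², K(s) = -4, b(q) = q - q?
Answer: 0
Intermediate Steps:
b(q) = 0
m(o) = -4*o²
(25*m(2))*b(3) = (25*(-4*2²))*0 = (25*(-4*4))*0 = (25*(-16))*0 = -400*0 = 0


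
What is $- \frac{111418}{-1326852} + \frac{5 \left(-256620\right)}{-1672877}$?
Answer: $\frac{944436205393}{1109830096602} \approx 0.85097$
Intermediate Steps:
$- \frac{111418}{-1326852} + \frac{5 \left(-256620\right)}{-1672877} = \left(-111418\right) \left(- \frac{1}{1326852}\right) - - \frac{1283100}{1672877} = \frac{55709}{663426} + \frac{1283100}{1672877} = \frac{944436205393}{1109830096602}$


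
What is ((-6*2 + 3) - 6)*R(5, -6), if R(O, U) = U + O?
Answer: 15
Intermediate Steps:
R(O, U) = O + U
((-6*2 + 3) - 6)*R(5, -6) = ((-6*2 + 3) - 6)*(5 - 6) = ((-12 + 3) - 6)*(-1) = (-9 - 6)*(-1) = -15*(-1) = 15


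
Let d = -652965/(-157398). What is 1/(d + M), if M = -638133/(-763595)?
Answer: 40062775270/199680555703 ≈ 0.20063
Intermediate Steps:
d = 217655/52466 (d = -652965*(-1/157398) = 217655/52466 ≈ 4.1485)
M = 638133/763595 (M = -638133*(-1/763595) = 638133/763595 ≈ 0.83570)
1/(d + M) = 1/(217655/52466 + 638133/763595) = 1/(199680555703/40062775270) = 40062775270/199680555703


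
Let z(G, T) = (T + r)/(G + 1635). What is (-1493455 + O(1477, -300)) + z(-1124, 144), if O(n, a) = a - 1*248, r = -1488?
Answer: -109062411/73 ≈ -1.4940e+6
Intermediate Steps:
O(n, a) = -248 + a (O(n, a) = a - 248 = -248 + a)
z(G, T) = (-1488 + T)/(1635 + G) (z(G, T) = (T - 1488)/(G + 1635) = (-1488 + T)/(1635 + G))
(-1493455 + O(1477, -300)) + z(-1124, 144) = (-1493455 + (-248 - 300)) + (-1488 + 144)/(1635 - 1124) = (-1493455 - 548) - 1344/511 = -1494003 + (1/511)*(-1344) = -1494003 - 192/73 = -109062411/73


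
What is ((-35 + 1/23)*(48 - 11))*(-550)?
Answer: 16361400/23 ≈ 7.1137e+5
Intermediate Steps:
((-35 + 1/23)*(48 - 11))*(-550) = ((-35 + 1/23)*37)*(-550) = -804/23*37*(-550) = -29748/23*(-550) = 16361400/23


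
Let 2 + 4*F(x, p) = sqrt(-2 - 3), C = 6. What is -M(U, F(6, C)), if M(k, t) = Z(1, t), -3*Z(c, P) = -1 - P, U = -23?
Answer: -1/6 - I*sqrt(5)/12 ≈ -0.16667 - 0.18634*I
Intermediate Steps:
F(x, p) = -1/2 + I*sqrt(5)/4 (F(x, p) = -1/2 + sqrt(-2 - 3)/4 = -1/2 + sqrt(-5)/4 = -1/2 + (I*sqrt(5))/4 = -1/2 + I*sqrt(5)/4)
Z(c, P) = 1/3 + P/3 (Z(c, P) = -(-1 - P)/3 = 1/3 + P/3)
M(k, t) = 1/3 + t/3
-M(U, F(6, C)) = -(1/3 + (-1/2 + I*sqrt(5)/4)/3) = -(1/3 + (-1/6 + I*sqrt(5)/12)) = -(1/6 + I*sqrt(5)/12) = -1/6 - I*sqrt(5)/12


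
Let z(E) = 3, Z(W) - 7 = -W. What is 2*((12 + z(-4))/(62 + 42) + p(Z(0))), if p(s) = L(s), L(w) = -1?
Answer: -89/52 ≈ -1.7115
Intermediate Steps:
Z(W) = 7 - W
p(s) = -1
2*((12 + z(-4))/(62 + 42) + p(Z(0))) = 2*((12 + 3)/(62 + 42) - 1) = 2*(15/104 - 1) = 2*(-89/104) = -89/52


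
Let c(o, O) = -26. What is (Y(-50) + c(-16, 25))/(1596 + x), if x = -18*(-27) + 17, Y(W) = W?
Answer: -76/2099 ≈ -0.036208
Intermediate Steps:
x = 503 (x = 486 + 17 = 503)
(Y(-50) + c(-16, 25))/(1596 + x) = (-50 - 26)/(1596 + 503) = -76/2099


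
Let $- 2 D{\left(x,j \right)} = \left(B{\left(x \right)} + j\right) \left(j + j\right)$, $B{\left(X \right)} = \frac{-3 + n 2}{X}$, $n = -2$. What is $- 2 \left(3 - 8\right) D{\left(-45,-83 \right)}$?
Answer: $- \frac{618848}{9} \approx -68761.0$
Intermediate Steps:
$B{\left(X \right)} = - \frac{7}{X}$ ($B{\left(X \right)} = \frac{-3 - 4}{X} = - \frac{7}{X}$)
$D{\left(x,j \right)} = - j \left(j - \frac{7}{x}\right)$ ($D{\left(x,j \right)} = - \frac{\left(- \frac{7}{x} + j\right) \left(j + j\right)}{2} = - \frac{\left(j - \frac{7}{x}\right) 2 j}{2} = - \frac{2 j \left(j - \frac{7}{x}\right)}{2} = - j \left(j - \frac{7}{x}\right)$)
$- 2 \left(3 - 8\right) D{\left(-45,-83 \right)} = - 2 \left(3 - 8\right) \left(- \frac{83 \left(7 - \left(-83\right) \left(-45\right)\right)}{-45}\right) = \left(-2\right) \left(-5\right) \left(\left(-83\right) \left(- \frac{1}{45}\right) \left(7 - 3735\right)\right) = 10 \left(\left(-83\right) \left(- \frac{1}{45}\right) \left(-3728\right)\right) = 10 \left(- \frac{309424}{45}\right) = - \frac{618848}{9}$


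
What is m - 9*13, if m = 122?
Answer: 5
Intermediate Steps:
m - 9*13 = 122 - 9*13 = 122 - 117 = 5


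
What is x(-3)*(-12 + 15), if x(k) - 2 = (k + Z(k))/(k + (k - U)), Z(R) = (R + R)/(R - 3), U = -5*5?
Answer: 108/19 ≈ 5.6842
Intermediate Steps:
U = -25
Z(R) = 2*R/(-3 + R) (Z(R) = (2*R)/(-3 + R) = 2*R/(-3 + R))
x(k) = 2 + (k + 2*k/(-3 + k))/(25 + 2*k) (x(k) = 2 + (k + 2*k/(-3 + k))/(k + (k - 1*(-25))) = 2 + (k + 2*k/(-3 + k))/(k + (k + 25)) = 2 + (k + 2*k/(-3 + k))/(k + (25 + k)) = 2 + (k + 2*k/(-3 + k))/(25 + 2*k))
x(-3)*(-12 + 15) = ((2*(-3) + 5*(-3 - 3)*(10 - 3))/((-3 - 3)*(25 + 2*(-3))))*(-12 + 15) = ((-6 + 5*(-6)*7)/((-6)*(25 - 6)))*3 = -1/6*(-6 - 210)/19*3 = -1/6*1/19*(-216)*3 = (36/19)*3 = 108/19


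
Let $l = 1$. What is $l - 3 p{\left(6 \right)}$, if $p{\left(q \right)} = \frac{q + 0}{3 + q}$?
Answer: $-1$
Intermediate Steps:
$p{\left(q \right)} = \frac{q}{3 + q}$
$l - 3 p{\left(6 \right)} = 1 - 3 \frac{6}{3 + 6} = 1 - 3 \cdot \frac{6}{9} = 1 - 3 \cdot 6 \cdot \frac{1}{9} = 1 - 2 = -1$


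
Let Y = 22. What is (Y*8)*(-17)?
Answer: -2992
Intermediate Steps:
(Y*8)*(-17) = (22*8)*(-17) = 176*(-17) = -2992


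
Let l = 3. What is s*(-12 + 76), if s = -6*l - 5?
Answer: -1472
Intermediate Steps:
s = -23 (s = -6*3 - 5 = -18 - 5 = -23)
s*(-12 + 76) = -23*(-12 + 76) = -23*64 = -1472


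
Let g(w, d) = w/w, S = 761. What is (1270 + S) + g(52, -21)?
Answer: 2032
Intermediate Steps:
g(w, d) = 1
(1270 + S) + g(52, -21) = (1270 + 761) + 1 = 2031 + 1 = 2032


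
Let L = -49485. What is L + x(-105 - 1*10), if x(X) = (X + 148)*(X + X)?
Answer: -57075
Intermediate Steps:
x(X) = 2*X*(148 + X) (x(X) = (148 + X)*(2*X) = 2*X*(148 + X))
L + x(-105 - 1*10) = -49485 + 2*(-105 - 1*10)*(148 + (-105 - 1*10)) = -49485 + 2*(-105 - 10)*(148 + (-105 - 10)) = -49485 + 2*(-115)*(148 - 115) = -49485 + 2*(-115)*33 = -49485 - 7590 = -57075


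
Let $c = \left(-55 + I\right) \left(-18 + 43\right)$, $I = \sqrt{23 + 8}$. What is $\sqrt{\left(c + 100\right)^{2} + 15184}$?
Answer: $\sqrt{1660184 - 63750 \sqrt{31}} \approx 1142.5$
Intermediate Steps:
$I = \sqrt{31} \approx 5.5678$
$c = -1375 + 25 \sqrt{31}$ ($c = \left(-55 + \sqrt{31}\right) \left(-18 + 43\right) = \left(-55 + \sqrt{31}\right) 25 = -1375 + 25 \sqrt{31} \approx -1235.8$)
$\sqrt{\left(c + 100\right)^{2} + 15184} = \sqrt{\left(\left(-1375 + 25 \sqrt{31}\right) + 100\right)^{2} + 15184} = \sqrt{\left(-1275 + 25 \sqrt{31}\right)^{2} + 15184} = \sqrt{15184 + \left(-1275 + 25 \sqrt{31}\right)^{2}}$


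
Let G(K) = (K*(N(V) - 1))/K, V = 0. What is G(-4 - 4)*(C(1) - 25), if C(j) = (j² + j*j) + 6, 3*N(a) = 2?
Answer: 17/3 ≈ 5.6667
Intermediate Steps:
N(a) = ⅔ (N(a) = (⅓)*2 = ⅔)
C(j) = 6 + 2*j² (C(j) = (j² + j²) + 6 = 2*j² + 6 = 6 + 2*j²)
G(K) = -⅓ (G(K) = (K*(⅔ - 1))/K = (K*(-⅓))/K = (-K/3)/K = -⅓)
G(-4 - 4)*(C(1) - 25) = -((6 + 2*1²) - 25)/3 = -((6 + 2*1) - 25)/3 = -((6 + 2) - 25)/3 = -(8 - 25)/3 = -⅓*(-17) = 17/3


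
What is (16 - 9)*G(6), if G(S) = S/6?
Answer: 7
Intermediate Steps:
G(S) = S/6 (G(S) = S*(1/6) = S/6)
(16 - 9)*G(6) = (16 - 9)*((1/6)*6) = 7*1 = 7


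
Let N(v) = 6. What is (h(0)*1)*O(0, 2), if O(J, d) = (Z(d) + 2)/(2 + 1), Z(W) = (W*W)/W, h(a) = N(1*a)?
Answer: 8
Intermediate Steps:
h(a) = 6
Z(W) = W (Z(W) = W²/W = W)
O(J, d) = ⅔ + d/3 (O(J, d) = (d + 2)/(2 + 1) = (2 + d)/3 = (2 + d)*(⅓) = ⅔ + d/3)
(h(0)*1)*O(0, 2) = (6*1)*(⅔ + (⅓)*2) = 6*(⅔ + ⅔) = 6*(4/3) = 8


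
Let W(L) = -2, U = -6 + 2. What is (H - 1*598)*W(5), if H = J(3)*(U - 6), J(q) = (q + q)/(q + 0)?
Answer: 1236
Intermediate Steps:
U = -4
J(q) = 2 (J(q) = (2*q)/q = 2)
H = -20 (H = 2*(-4 - 6) = 2*(-10) = -20)
(H - 1*598)*W(5) = (-20 - 1*598)*(-2) = (-20 - 598)*(-2) = -618*(-2) = 1236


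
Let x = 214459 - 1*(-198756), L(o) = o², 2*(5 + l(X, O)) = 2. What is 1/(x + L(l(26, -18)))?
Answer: 1/413231 ≈ 2.4200e-6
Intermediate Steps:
l(X, O) = -4 (l(X, O) = -5 + (½)*2 = -5 + 1 = -4)
x = 413215 (x = 214459 + 198756 = 413215)
1/(x + L(l(26, -18))) = 1/(413215 + (-4)²) = 1/(413215 + 16) = 1/413231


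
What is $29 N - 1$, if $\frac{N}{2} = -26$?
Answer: $-1509$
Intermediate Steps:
$N = -52$ ($N = 2 \left(-26\right) = -52$)
$29 N - 1 = 29 \left(-52\right) - 1 = -1508 - 1 = -1509$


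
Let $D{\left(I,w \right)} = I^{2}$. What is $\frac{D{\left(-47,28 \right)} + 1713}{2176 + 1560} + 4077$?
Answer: $\frac{7617797}{1868} \approx 4078.1$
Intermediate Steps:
$\frac{D{\left(-47,28 \right)} + 1713}{2176 + 1560} + 4077 = \frac{\left(-47\right)^{2} + 1713}{2176 + 1560} + 4077 = \frac{2209 + 1713}{3736} + 4077 = 3922 \cdot \frac{1}{3736} + 4077 = \frac{1961}{1868} + 4077 = \frac{7617797}{1868}$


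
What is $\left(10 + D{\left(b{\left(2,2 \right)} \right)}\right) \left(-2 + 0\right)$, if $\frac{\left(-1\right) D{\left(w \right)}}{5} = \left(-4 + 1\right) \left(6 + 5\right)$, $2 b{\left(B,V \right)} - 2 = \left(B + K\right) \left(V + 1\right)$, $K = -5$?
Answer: $-350$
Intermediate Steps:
$b{\left(B,V \right)} = 1 + \frac{\left(1 + V\right) \left(-5 + B\right)}{2}$ ($b{\left(B,V \right)} = 1 + \frac{\left(B - 5\right) \left(V + 1\right)}{2} = 1 + \frac{\left(-5 + B\right) \left(1 + V\right)}{2} = 1 + \frac{\left(1 + V\right) \left(-5 + B\right)}{2}$)
$D{\left(w \right)} = 165$ ($D{\left(w \right)} = - 5 \left(-4 + 1\right) \left(6 + 5\right) = - 5 \left(\left(-3\right) 11\right) = \left(-5\right) \left(-33\right) = 165$)
$\left(10 + D{\left(b{\left(2,2 \right)} \right)}\right) \left(-2 + 0\right) = \left(10 + 165\right) \left(-2 + 0\right) = 175 \left(-2\right) = -350$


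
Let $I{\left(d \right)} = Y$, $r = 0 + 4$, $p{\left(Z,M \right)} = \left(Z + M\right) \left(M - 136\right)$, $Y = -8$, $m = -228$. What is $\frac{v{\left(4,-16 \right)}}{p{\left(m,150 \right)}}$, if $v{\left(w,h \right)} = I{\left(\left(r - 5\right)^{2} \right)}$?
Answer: $\frac{2}{273} \approx 0.007326$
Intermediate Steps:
$p{\left(Z,M \right)} = \left(-136 + M\right) \left(M + Z\right)$ ($p{\left(Z,M \right)} = \left(M + Z\right) \left(-136 + M\right) = \left(-136 + M\right) \left(M + Z\right)$)
$r = 4$
$I{\left(d \right)} = -8$
$v{\left(w,h \right)} = -8$
$\frac{v{\left(4,-16 \right)}}{p{\left(m,150 \right)}} = - \frac{8}{150^{2} - 20400 - -31008 + 150 \left(-228\right)} = - \frac{8}{22500 - 20400 + 31008 - 34200} = - \frac{8}{-1092} = \left(-8\right) \left(- \frac{1}{1092}\right) = \frac{2}{273}$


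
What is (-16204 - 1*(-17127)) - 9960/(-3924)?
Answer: 302651/327 ≈ 925.54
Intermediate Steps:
(-16204 - 1*(-17127)) - 9960/(-3924) = (-16204 + 17127) - 9960*(-1/3924) = 923 + 830/327 = 302651/327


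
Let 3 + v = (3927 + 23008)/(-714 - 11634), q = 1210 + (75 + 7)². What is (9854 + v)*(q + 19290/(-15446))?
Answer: 1064369906978383/13623372 ≈ 7.8128e+7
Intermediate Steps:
q = 7934 (q = 1210 + 82² = 1210 + 6724 = 7934)
v = -63979/12348 (v = -3 + (3927 + 23008)/(-714 - 11634) = -3 + 26935/(-12348) = -3 + 26935*(-1/12348) = -3 - 26935/12348 = -63979/12348 ≈ -5.1813)
(9854 + v)*(q + 19290/(-15446)) = (9854 - 63979/12348)*(7934 + 19290/(-15446)) = 121613213*(7934 + 19290*(-1/15446))/12348 = 121613213*(7934 - 9645/7723)/12348 = (121613213/12348)*(61264637/7723) = 1064369906978383/13623372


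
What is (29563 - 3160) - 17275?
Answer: 9128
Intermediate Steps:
(29563 - 3160) - 17275 = 26403 - 17275 = 9128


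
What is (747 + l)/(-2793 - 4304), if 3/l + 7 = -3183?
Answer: -2382927/22639430 ≈ -0.10526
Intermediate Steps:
l = -3/3190 (l = 3/(-7 - 3183) = 3/(-3190) = 3*(-1/3190) = -3/3190 ≈ -0.00094044)
(747 + l)/(-2793 - 4304) = (747 - 3/3190)/(-2793 - 4304) = (2382927/3190)/(-7097) = (2382927/3190)*(-1/7097) = -2382927/22639430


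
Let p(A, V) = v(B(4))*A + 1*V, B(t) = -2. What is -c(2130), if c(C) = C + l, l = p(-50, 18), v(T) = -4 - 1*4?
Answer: -2548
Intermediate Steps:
v(T) = -8 (v(T) = -4 - 4 = -8)
p(A, V) = V - 8*A (p(A, V) = -8*A + 1*V = -8*A + V = V - 8*A)
l = 418 (l = 18 - 8*(-50) = 18 + 400 = 418)
c(C) = 418 + C (c(C) = C + 418 = 418 + C)
-c(2130) = -(418 + 2130) = -1*2548 = -2548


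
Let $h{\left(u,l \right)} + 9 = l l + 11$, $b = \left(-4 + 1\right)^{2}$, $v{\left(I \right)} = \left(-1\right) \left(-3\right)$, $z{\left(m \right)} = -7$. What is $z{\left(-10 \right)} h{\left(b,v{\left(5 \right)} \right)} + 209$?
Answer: $132$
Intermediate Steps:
$v{\left(I \right)} = 3$
$b = 9$ ($b = \left(-3\right)^{2} = 9$)
$h{\left(u,l \right)} = 2 + l^{2}$ ($h{\left(u,l \right)} = -9 + \left(l l + 11\right) = -9 + \left(l^{2} + 11\right) = -9 + \left(11 + l^{2}\right) = 2 + l^{2}$)
$z{\left(-10 \right)} h{\left(b,v{\left(5 \right)} \right)} + 209 = - 7 \left(2 + 3^{2}\right) + 209 = - 7 \left(2 + 9\right) + 209 = \left(-7\right) 11 + 209 = -77 + 209 = 132$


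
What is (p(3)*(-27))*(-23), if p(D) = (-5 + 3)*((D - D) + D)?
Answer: -3726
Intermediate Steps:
p(D) = -2*D (p(D) = -2*(0 + D) = -2*D)
(p(3)*(-27))*(-23) = (-2*3*(-27))*(-23) = -6*(-27)*(-23) = 162*(-23) = -3726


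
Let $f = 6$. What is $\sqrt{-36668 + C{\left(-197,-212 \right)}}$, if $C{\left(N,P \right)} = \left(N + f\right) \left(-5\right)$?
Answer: $i \sqrt{35713} \approx 188.98 i$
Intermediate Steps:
$C{\left(N,P \right)} = -30 - 5 N$ ($C{\left(N,P \right)} = \left(N + 6\right) \left(-5\right) = \left(6 + N\right) \left(-5\right) = -30 - 5 N$)
$\sqrt{-36668 + C{\left(-197,-212 \right)}} = \sqrt{-36668 - -955} = \sqrt{-36668 + \left(-30 + 985\right)} = \sqrt{-36668 + 955} = \sqrt{-35713} = i \sqrt{35713}$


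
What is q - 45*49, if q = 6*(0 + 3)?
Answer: -2187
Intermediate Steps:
q = 18 (q = 6*3 = 18)
q - 45*49 = 18 - 45*49 = 18 - 2205 = -2187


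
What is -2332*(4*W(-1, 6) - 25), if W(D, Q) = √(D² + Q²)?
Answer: 58300 - 9328*√37 ≈ 1560.0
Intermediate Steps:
-2332*(4*W(-1, 6) - 25) = -2332*(4*√((-1)² + 6²) - 25) = -2332*(4*√(1 + 36) - 25) = -2332*(4*√37 - 25) = -2332*(-25 + 4*√37) = 58300 - 9328*√37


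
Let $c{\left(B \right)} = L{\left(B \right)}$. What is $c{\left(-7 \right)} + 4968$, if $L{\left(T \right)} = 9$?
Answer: $4977$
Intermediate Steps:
$c{\left(B \right)} = 9$
$c{\left(-7 \right)} + 4968 = 9 + 4968 = 4977$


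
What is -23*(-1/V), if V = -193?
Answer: -23/193 ≈ -0.11917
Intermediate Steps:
-23*(-1/V) = -23/((-1*(-193))) = -23/193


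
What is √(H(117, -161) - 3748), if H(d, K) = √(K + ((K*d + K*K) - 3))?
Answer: √(-3748 + 2*√1730) ≈ 60.538*I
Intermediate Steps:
H(d, K) = √(-3 + K + K² + K*d) (H(d, K) = √(K + ((K*d + K²) - 3)) = √(K + ((K² + K*d) - 3)) = √(K + (-3 + K² + K*d)) = √(-3 + K + K² + K*d))
√(H(117, -161) - 3748) = √(√(-3 - 161 + (-161)² - 161*117) - 3748) = √(√(-3 - 161 + 25921 - 18837) - 3748) = √(√6920 - 3748) = √(2*√1730 - 3748) = √(-3748 + 2*√1730)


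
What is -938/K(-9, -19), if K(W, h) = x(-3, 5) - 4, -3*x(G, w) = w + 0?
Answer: 2814/17 ≈ 165.53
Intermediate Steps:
x(G, w) = -w/3 (x(G, w) = -(w + 0)/3 = -w/3)
K(W, h) = -17/3 (K(W, h) = -⅓*5 - 4 = -5/3 - 4 = -17/3)
-938/K(-9, -19) = -938/(-17/3) = -938*(-3/17) = 2814/17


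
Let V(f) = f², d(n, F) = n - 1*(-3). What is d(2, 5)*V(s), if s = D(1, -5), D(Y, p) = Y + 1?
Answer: 20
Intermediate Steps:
d(n, F) = 3 + n (d(n, F) = n + 3 = 3 + n)
D(Y, p) = 1 + Y
s = 2 (s = 1 + 1 = 2)
d(2, 5)*V(s) = (3 + 2)*2² = 5*4 = 20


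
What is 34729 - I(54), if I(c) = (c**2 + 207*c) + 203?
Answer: 20432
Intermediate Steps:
I(c) = 203 + c**2 + 207*c
34729 - I(54) = 34729 - (203 + 54**2 + 207*54) = 34729 - (203 + 2916 + 11178) = 34729 - 1*14297 = 34729 - 14297 = 20432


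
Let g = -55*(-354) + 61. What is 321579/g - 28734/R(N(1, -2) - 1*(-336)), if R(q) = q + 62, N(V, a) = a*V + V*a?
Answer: -217250814/3847607 ≈ -56.464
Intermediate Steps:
N(V, a) = 2*V*a (N(V, a) = V*a + V*a = 2*V*a)
R(q) = 62 + q
g = 19531 (g = 19470 + 61 = 19531)
321579/g - 28734/R(N(1, -2) - 1*(-336)) = 321579/19531 - 28734/(62 + (2*1*(-2) - 1*(-336))) = 321579*(1/19531) - 28734/(62 + (-4 + 336)) = 321579/19531 - 28734/(62 + 332) = 321579/19531 - 28734/394 = 321579/19531 - 28734*1/394 = 321579/19531 - 14367/197 = -217250814/3847607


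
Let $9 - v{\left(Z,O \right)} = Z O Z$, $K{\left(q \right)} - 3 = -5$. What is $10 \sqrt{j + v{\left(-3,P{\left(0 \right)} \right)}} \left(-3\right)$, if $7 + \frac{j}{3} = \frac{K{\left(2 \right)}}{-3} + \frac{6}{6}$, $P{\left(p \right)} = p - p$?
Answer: $- 30 i \sqrt{7} \approx - 79.373 i$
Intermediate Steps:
$P{\left(p \right)} = 0$
$K{\left(q \right)} = -2$ ($K{\left(q \right)} = 3 - 5 = -2$)
$v{\left(Z,O \right)} = 9 - O Z^{2}$ ($v{\left(Z,O \right)} = 9 - Z O Z = 9 - O Z Z = 9 - O Z^{2}$)
$j = -16$ ($j = -21 + 3 \left(- \frac{2}{-3} + \frac{6}{6}\right) = -21 + 3 \left(\left(-2\right) \left(- \frac{1}{3}\right) + 6 \cdot \frac{1}{6}\right) = -21 + 3 \left(\frac{2}{3} + 1\right) = -21 + 3 \cdot \frac{5}{3} = -21 + 5 = -16$)
$10 \sqrt{j + v{\left(-3,P{\left(0 \right)} \right)}} \left(-3\right) = 10 \sqrt{-16 + \left(9 - 0 \left(-3\right)^{2}\right)} \left(-3\right) = 10 \sqrt{-16 + \left(9 - 0 \cdot 9\right)} \left(-3\right) = 10 \sqrt{-16 + \left(9 + 0\right)} \left(-3\right) = 10 \sqrt{-16 + 9} \left(-3\right) = 10 \sqrt{-7} \left(-3\right) = 10 i \sqrt{7} \left(-3\right) = - 30 i \sqrt{7}$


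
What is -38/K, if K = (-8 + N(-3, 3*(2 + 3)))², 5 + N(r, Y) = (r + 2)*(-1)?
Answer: -19/72 ≈ -0.26389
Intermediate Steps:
N(r, Y) = -7 - r (N(r, Y) = -5 + (r + 2)*(-1) = -5 + (2 + r)*(-1) = -5 + (-2 - r) = -7 - r)
K = 144 (K = (-8 + (-7 - 1*(-3)))² = (-8 + (-7 + 3))² = (-8 - 4)² = (-12)² = 144)
-38/K = -38/144 = (1/144)*(-38) = -19/72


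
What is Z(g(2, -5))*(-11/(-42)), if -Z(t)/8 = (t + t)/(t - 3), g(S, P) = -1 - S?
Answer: -44/21 ≈ -2.0952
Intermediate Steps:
Z(t) = -16*t/(-3 + t) (Z(t) = -8*(t + t)/(t - 3) = -8*2*t/(-3 + t) = -16*t/(-3 + t))
Z(g(2, -5))*(-11/(-42)) = (-16*(-1 - 1*2)/(-3 + (-1 - 1*2)))*(-11/(-42)) = (-16*(-1 - 2)/(-3 + (-1 - 2)))*(-11*(-1/42)) = -16*(-3)/(-3 - 3)*(11/42) = -16*(-3)/(-6)*(11/42) = -16*(-3)*(-1/6)*(11/42) = -8*11/42 = -44/21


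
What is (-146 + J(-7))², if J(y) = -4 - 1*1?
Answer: 22801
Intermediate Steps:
J(y) = -5 (J(y) = -4 - 1 = -5)
(-146 + J(-7))² = (-146 - 5)² = (-151)² = 22801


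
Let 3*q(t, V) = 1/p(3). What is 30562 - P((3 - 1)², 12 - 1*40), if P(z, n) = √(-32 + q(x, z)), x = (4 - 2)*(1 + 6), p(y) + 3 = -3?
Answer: 30562 - I*√1154/6 ≈ 30562.0 - 5.6618*I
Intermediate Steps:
p(y) = -6 (p(y) = -3 - 3 = -6)
x = 14 (x = 2*7 = 14)
q(t, V) = -1/18 (q(t, V) = (⅓)/(-6) = (⅓)*(-⅙) = -1/18)
P(z, n) = I*√1154/6 (P(z, n) = √(-32 - 1/18) = √(-577/18) = I*√1154/6)
30562 - P((3 - 1)², 12 - 1*40) = 30562 - I*√1154/6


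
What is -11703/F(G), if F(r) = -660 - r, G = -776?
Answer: -11703/116 ≈ -100.89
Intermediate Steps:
-11703/F(G) = -11703/(-660 - 1*(-776)) = -11703/(-660 + 776) = -11703/116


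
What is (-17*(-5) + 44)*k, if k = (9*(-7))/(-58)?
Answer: 8127/58 ≈ 140.12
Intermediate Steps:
k = 63/58 (k = -63*(-1/58) = 63/58 ≈ 1.0862)
(-17*(-5) + 44)*k = (-17*(-5) + 44)*(63/58) = (85 + 44)*(63/58) = 129*(63/58) = 8127/58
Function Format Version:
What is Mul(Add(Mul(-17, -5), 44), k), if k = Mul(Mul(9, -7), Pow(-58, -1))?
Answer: Rational(8127, 58) ≈ 140.12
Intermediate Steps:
k = Rational(63, 58) (k = Mul(-63, Rational(-1, 58)) = Rational(63, 58) ≈ 1.0862)
Mul(Add(Mul(-17, -5), 44), k) = Mul(Add(Mul(-17, -5), 44), Rational(63, 58)) = Mul(Add(85, 44), Rational(63, 58)) = Mul(129, Rational(63, 58)) = Rational(8127, 58)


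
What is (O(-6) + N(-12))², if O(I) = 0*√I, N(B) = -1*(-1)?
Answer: 1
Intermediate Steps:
N(B) = 1
O(I) = 0
(O(-6) + N(-12))² = (0 + 1)² = 1² = 1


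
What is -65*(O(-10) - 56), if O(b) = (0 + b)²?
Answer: -2860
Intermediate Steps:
O(b) = b²
-65*(O(-10) - 56) = -65*((-10)² - 56) = -65*(100 - 56) = -65*44 = -2860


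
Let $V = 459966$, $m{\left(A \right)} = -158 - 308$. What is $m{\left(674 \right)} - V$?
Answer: $-460432$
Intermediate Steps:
$m{\left(A \right)} = -466$ ($m{\left(A \right)} = -158 - 308 = -466$)
$m{\left(674 \right)} - V = -466 - 459966 = -460432$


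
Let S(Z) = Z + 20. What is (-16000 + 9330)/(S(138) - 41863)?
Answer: 1334/8341 ≈ 0.15993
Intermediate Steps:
S(Z) = 20 + Z
(-16000 + 9330)/(S(138) - 41863) = (-16000 + 9330)/((20 + 138) - 41863) = -6670/(158 - 41863) = -6670/(-41705) = -6670*(-1/41705) = 1334/8341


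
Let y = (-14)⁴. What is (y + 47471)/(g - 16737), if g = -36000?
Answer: -28629/17579 ≈ -1.6286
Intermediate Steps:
y = 38416
(y + 47471)/(g - 16737) = (38416 + 47471)/(-36000 - 16737) = 85887/(-52737) = 85887*(-1/52737) = -28629/17579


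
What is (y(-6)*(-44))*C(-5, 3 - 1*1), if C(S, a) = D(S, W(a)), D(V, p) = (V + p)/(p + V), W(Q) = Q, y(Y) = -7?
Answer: 308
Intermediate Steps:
D(V, p) = 1 (D(V, p) = (V + p)/(V + p) = 1)
C(S, a) = 1
(y(-6)*(-44))*C(-5, 3 - 1*1) = -7*(-44)*1 = 308*1 = 308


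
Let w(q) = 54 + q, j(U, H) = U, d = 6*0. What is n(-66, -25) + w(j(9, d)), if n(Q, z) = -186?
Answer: -123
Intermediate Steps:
d = 0
n(-66, -25) + w(j(9, d)) = -186 + (54 + 9) = -186 + 63 = -123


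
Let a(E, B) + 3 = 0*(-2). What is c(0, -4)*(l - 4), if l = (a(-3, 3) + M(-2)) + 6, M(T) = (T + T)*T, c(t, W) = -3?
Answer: -21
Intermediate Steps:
a(E, B) = -3 (a(E, B) = -3 + 0*(-2) = -3 + 0 = -3)
M(T) = 2*T**2 (M(T) = (2*T)*T = 2*T**2)
l = 11 (l = (-3 + 2*(-2)**2) + 6 = (-3 + 2*4) + 6 = (-3 + 8) + 6 = 5 + 6 = 11)
c(0, -4)*(l - 4) = -3*(11 - 4) = -3*7 = -21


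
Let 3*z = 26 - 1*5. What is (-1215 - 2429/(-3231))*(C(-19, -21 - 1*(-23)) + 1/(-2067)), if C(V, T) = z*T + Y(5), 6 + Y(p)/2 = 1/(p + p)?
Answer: -89183000752/33392385 ≈ -2670.8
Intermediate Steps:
z = 7 (z = (26 - 1*5)/3 = (26 - 5)/3 = (1/3)*21 = 7)
Y(p) = -12 + 1/p (Y(p) = -12 + 2/(p + p) = -12 + 2/((2*p)) = -12 + 2*(1/(2*p)) = -12 + 1/p)
C(V, T) = -59/5 + 7*T (C(V, T) = 7*T + (-12 + 1/5) = 7*T - 59/5 = -59/5 + 7*T)
(-1215 - 2429/(-3231))*(C(-19, -21 - 1*(-23)) + 1/(-2067)) = (-1215 - 2429/(-3231))*((-59/5 + 7*(-21 - 1*(-23))) + 1/(-2067)) = (-1215 - 2429*(-1/3231))*((-59/5 + 7*(-21 + 23)) - 1/2067) = (-1215 + 2429/3231)*((-59/5 + 7*2) - 1/2067) = -3923236*((-59/5 + 14) - 1/2067)/3231 = -3923236*(11/5 - 1/2067)/3231 = -3923236/3231*22732/10335 = -89183000752/33392385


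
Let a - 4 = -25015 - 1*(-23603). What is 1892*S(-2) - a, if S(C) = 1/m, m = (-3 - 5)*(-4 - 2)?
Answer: 17369/12 ≈ 1447.4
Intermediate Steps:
a = -1408 (a = 4 + (-25015 - 1*(-23603)) = 4 + (-25015 + 23603) = 4 - 1412 = -1408)
m = 48 (m = -8*(-6) = 48)
S(C) = 1/48
1892*S(-2) - a = 1892*(1/48) - 1*(-1408) = 473/12 + 1408 = 17369/12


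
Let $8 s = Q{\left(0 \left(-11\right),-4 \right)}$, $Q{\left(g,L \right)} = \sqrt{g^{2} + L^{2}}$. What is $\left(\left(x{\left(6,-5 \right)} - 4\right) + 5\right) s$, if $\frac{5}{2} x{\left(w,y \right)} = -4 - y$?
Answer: $\frac{7}{10} \approx 0.7$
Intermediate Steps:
$x{\left(w,y \right)} = - \frac{8}{5} - \frac{2 y}{5}$ ($x{\left(w,y \right)} = \frac{2 \left(-4 - y\right)}{5} = - \frac{8}{5} - \frac{2 y}{5}$)
$Q{\left(g,L \right)} = \sqrt{L^{2} + g^{2}}$
$s = \frac{1}{2}$ ($s = \frac{\sqrt{\left(-4\right)^{2} + \left(0 \left(-11\right)\right)^{2}}}{8} = \frac{\sqrt{16 + 0^{2}}}{8} = \frac{\sqrt{16 + 0}}{8} = \frac{\sqrt{16}}{8} = \frac{1}{8} \cdot 4 = \frac{1}{2} \approx 0.5$)
$\left(\left(x{\left(6,-5 \right)} - 4\right) + 5\right) s = \left(\left(\left(- \frac{8}{5} - -2\right) - 4\right) + 5\right) \frac{1}{2} = \left(\left(\left(- \frac{8}{5} + 2\right) - 4\right) + 5\right) \frac{1}{2} = \left(\left(\frac{2}{5} - 4\right) + 5\right) \frac{1}{2} = \left(- \frac{18}{5} + 5\right) \frac{1}{2} = \frac{7}{5} \cdot \frac{1}{2} = \frac{7}{10}$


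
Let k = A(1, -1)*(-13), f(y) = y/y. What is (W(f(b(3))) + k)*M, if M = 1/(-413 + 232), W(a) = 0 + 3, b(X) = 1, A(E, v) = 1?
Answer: 10/181 ≈ 0.055249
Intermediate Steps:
f(y) = 1
W(a) = 3
k = -13 (k = 1*(-13) = -13)
M = -1/181 (M = 1/(-181) = -1/181 ≈ -0.0055249)
(W(f(b(3))) + k)*M = (3 - 13)*(-1/181) = -10*(-1/181) = 10/181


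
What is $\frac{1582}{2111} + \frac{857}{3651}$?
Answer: $\frac{7585009}{7707261} \approx 0.98414$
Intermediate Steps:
$\frac{1582}{2111} + \frac{857}{3651} = \frac{7585009}{7707261}$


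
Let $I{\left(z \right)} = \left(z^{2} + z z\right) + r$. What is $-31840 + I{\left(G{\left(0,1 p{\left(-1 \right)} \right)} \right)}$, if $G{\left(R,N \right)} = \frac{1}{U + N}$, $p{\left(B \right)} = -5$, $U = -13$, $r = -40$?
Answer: $- \frac{5164559}{162} \approx -31880.0$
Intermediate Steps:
$G{\left(R,N \right)} = \frac{1}{-13 + N}$
$I{\left(z \right)} = -40 + 2 z^{2}$ ($I{\left(z \right)} = \left(z^{2} + z z\right) - 40 = \left(z^{2} + z^{2}\right) - 40 = 2 z^{2} - 40 = -40 + 2 z^{2}$)
$-31840 + I{\left(G{\left(0,1 p{\left(-1 \right)} \right)} \right)} = -31840 - \left(40 - 2 \left(\frac{1}{-13 + 1 \left(-5\right)}\right)^{2}\right) = -31840 - \left(40 - 2 \left(\frac{1}{-13 - 5}\right)^{2}\right) = -31840 - \left(40 - 2 \left(\frac{1}{-18}\right)^{2}\right) = -31840 - \left(40 - 2 \left(- \frac{1}{18}\right)^{2}\right) = -31840 + \left(-40 + 2 \cdot \frac{1}{324}\right) = -31840 + \left(-40 + \frac{1}{162}\right) = -31840 - \frac{6479}{162} = - \frac{5164559}{162}$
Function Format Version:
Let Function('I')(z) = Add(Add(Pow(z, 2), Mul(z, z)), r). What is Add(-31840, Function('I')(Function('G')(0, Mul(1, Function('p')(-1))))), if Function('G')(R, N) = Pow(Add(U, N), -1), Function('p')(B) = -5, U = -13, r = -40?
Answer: Rational(-5164559, 162) ≈ -31880.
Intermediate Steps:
Function('G')(R, N) = Pow(Add(-13, N), -1)
Function('I')(z) = Add(-40, Mul(2, Pow(z, 2))) (Function('I')(z) = Add(Add(Pow(z, 2), Mul(z, z)), -40) = Add(Add(Pow(z, 2), Pow(z, 2)), -40) = Add(Mul(2, Pow(z, 2)), -40) = Add(-40, Mul(2, Pow(z, 2))))
Add(-31840, Function('I')(Function('G')(0, Mul(1, Function('p')(-1))))) = Add(-31840, Add(-40, Mul(2, Pow(Pow(Add(-13, Mul(1, -5)), -1), 2)))) = Add(-31840, Add(-40, Mul(2, Pow(Pow(Add(-13, -5), -1), 2)))) = Add(-31840, Add(-40, Mul(2, Pow(Pow(-18, -1), 2)))) = Add(-31840, Add(-40, Mul(2, Pow(Rational(-1, 18), 2)))) = Add(-31840, Add(-40, Mul(2, Rational(1, 324)))) = Add(-31840, Add(-40, Rational(1, 162))) = Add(-31840, Rational(-6479, 162)) = Rational(-5164559, 162)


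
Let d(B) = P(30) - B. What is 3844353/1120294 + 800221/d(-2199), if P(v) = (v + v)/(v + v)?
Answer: 452470180787/1232323400 ≈ 367.17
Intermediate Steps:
P(v) = 1 (P(v) = (2*v)/((2*v)) = (2*v)*(1/(2*v)) = 1)
d(B) = 1 - B
3844353/1120294 + 800221/d(-2199) = 3844353/1120294 + 800221/(1 - 1*(-2199)) = 3844353*(1/1120294) + 800221/(1 + 2199) = 3844353/1120294 + 800221/2200 = 452470180787/1232323400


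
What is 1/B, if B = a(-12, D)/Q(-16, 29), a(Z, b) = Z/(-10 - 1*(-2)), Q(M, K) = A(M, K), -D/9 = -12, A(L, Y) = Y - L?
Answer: 30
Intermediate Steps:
D = 108 (D = -9*(-12) = 108)
Q(M, K) = K - M
a(Z, b) = -Z/8 (a(Z, b) = Z/(-10 + 2) = Z/(-8) = Z*(-⅛) = -Z/8)
B = 1/30 (B = (-⅛*(-12))/(29 - 1*(-16)) = 3/(2*(29 + 16)) = (3/2)/45 = (3/2)*(1/45) = 1/30 ≈ 0.033333)
1/B = 1/(1/30) = 30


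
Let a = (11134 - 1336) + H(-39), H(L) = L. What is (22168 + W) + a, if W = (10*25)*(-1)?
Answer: 31677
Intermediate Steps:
W = -250 (W = 250*(-1) = -250)
a = 9759 (a = (11134 - 1336) - 39 = 9798 - 39 = 9759)
(22168 + W) + a = (22168 - 250) + 9759 = 21918 + 9759 = 31677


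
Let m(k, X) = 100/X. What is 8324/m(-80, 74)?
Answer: 153994/25 ≈ 6159.8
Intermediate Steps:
8324/m(-80, 74) = 8324/((100/74)) = 8324/((100*(1/74))) = 8324/(50/37) = 8324*(37/50) = 153994/25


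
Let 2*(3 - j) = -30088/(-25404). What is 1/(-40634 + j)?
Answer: -6351/258051242 ≈ -2.4611e-5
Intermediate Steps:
j = 15292/6351 (j = 3 - (-15044)/(-25404) = 3 - (-15044)*(-1)/25404 = 3 - ½*7522/6351 = 3 - 3761/6351 = 15292/6351 ≈ 2.4078)
1/(-40634 + j) = 1/(-40634 + 15292/6351) = 1/(-258051242/6351) = -6351/258051242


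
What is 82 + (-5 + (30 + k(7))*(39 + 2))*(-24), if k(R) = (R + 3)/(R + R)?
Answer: -210146/7 ≈ -30021.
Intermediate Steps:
k(R) = (3 + R)/(2*R) (k(R) = (3 + R)/((2*R)) = (3 + R)*(1/(2*R)) = (3 + R)/(2*R))
82 + (-5 + (30 + k(7))*(39 + 2))*(-24) = 82 + (-5 + (30 + (½)*(3 + 7)/7)*(39 + 2))*(-24) = 82 + (-5 + (30 + (½)*(⅐)*10)*41)*(-24) = 82 + (-5 + (30 + 5/7)*41)*(-24) = 82 + (-5 + (215/7)*41)*(-24) = 82 + (-5 + 8815/7)*(-24) = 82 + (8780/7)*(-24) = 82 - 210720/7 = -210146/7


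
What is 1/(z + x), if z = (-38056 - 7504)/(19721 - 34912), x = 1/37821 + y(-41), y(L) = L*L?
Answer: 574538811/967522881242 ≈ 0.00059382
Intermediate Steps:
y(L) = L²
x = 63577102/37821 (x = 1/37821 + (-41)² = 1/37821 + 1681 = 63577102/37821 ≈ 1681.0)
z = 45560/15191 (z = -45560/(-15191) = -45560*(-1/15191) = 45560/15191 ≈ 2.9991)
1/(z + x) = 1/(45560/15191 + 63577102/37821) = 1/(967522881242/574538811) = 574538811/967522881242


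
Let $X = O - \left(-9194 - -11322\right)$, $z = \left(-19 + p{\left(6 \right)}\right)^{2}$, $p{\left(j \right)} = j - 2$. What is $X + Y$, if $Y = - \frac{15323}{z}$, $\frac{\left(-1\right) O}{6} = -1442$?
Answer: $\frac{1452577}{225} \approx 6455.9$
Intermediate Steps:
$p{\left(j \right)} = -2 + j$ ($p{\left(j \right)} = j - 2 = -2 + j$)
$z = 225$ ($z = \left(-19 + \left(-2 + 6\right)\right)^{2} = \left(-19 + 4\right)^{2} = \left(-15\right)^{2} = 225$)
$O = 8652$ ($O = \left(-6\right) \left(-1442\right) = 8652$)
$Y = - \frac{15323}{225} \approx -68.102$
$X = 6524$ ($X = 8652 - \left(-9194 - -11322\right) = 8652 - \left(-9194 + 11322\right) = 8652 - 2128 = 6524$)
$X + Y = 6524 - \frac{15323}{225} = \frac{1452577}{225}$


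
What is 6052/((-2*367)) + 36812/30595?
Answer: -79070466/11228365 ≈ -7.0420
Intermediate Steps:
6052/((-2*367)) + 36812/30595 = 6052/(-734) + 36812*(1/30595) = 6052*(-1/734) + 36812/30595 = -3026/367 + 36812/30595 = -79070466/11228365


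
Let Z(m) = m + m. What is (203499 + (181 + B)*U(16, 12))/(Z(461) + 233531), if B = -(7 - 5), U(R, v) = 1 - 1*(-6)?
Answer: 204752/234453 ≈ 0.87332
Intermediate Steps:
U(R, v) = 7 (U(R, v) = 1 + 6 = 7)
B = -2 (B = -1*2 = -2)
Z(m) = 2*m
(203499 + (181 + B)*U(16, 12))/(Z(461) + 233531) = (203499 + (181 - 2)*7)/(2*461 + 233531) = (203499 + 179*7)/(922 + 233531) = (203499 + 1253)/234453 = 204752*(1/234453) = 204752/234453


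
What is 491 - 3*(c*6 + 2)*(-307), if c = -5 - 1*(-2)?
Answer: -14245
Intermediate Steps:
c = -3 (c = -5 + 2 = -3)
491 - 3*(c*6 + 2)*(-307) = 491 - 3*(-3*6 + 2)*(-307) = 491 - 3*(-18 + 2)*(-307) = 491 - 3*(-16)*(-307) = 491 + 48*(-307) = 491 - 14736 = -14245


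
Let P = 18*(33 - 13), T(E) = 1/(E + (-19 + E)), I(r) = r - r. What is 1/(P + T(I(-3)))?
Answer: 19/6839 ≈ 0.0027782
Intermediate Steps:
I(r) = 0
T(E) = 1/(-19 + 2*E)
P = 360 (P = 18*20 = 360)
1/(P + T(I(-3))) = 1/(360 + 1/(-19 + 2*0)) = 1/(360 + 1/(-19 + 0)) = 1/(360 + 1/(-19)) = 1/(360 - 1/19) = 1/(6839/19) = 19/6839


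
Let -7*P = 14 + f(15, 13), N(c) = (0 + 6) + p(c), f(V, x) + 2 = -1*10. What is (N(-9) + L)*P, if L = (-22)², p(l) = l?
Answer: -962/7 ≈ -137.43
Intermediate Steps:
f(V, x) = -12 (f(V, x) = -2 - 1*10 = -2 - 10 = -12)
N(c) = 6 + c (N(c) = (0 + 6) + c = 6 + c)
L = 484
P = -2/7 (P = -(14 - 12)/7 = -⅐*2 = -2/7 ≈ -0.28571)
(N(-9) + L)*P = ((6 - 9) + 484)*(-2/7) = (-3 + 484)*(-2/7) = 481*(-2/7) = -962/7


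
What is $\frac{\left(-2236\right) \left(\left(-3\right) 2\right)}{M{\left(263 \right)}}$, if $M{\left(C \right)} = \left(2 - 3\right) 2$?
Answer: $-6708$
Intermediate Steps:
$M{\left(C \right)} = -2$ ($M{\left(C \right)} = \left(-1\right) 2 = -2$)
$\frac{\left(-2236\right) \left(\left(-3\right) 2\right)}{M{\left(263 \right)}} = \frac{\left(-2236\right) \left(\left(-3\right) 2\right)}{-2} = \left(-2236\right) \left(-6\right) \left(- \frac{1}{2}\right) = 13416 \left(- \frac{1}{2}\right) = -6708$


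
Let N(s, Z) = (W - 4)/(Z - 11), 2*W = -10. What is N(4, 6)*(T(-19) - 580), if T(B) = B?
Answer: -5391/5 ≈ -1078.2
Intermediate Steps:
W = -5 (W = (1/2)*(-10) = -5)
N(s, Z) = -9/(-11 + Z) (N(s, Z) = (-5 - 4)/(Z - 11) = -9/(-11 + Z))
N(4, 6)*(T(-19) - 580) = (-9/(-11 + 6))*(-19 - 580) = -9/(-5)*(-599) = -9*(-1/5)*(-599) = (9/5)*(-599) = -5391/5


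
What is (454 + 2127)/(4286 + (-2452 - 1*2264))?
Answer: -2581/430 ≈ -6.0023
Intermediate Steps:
(454 + 2127)/(4286 + (-2452 - 1*2264)) = 2581/(4286 + (-2452 - 2264)) = 2581/(4286 - 4716) = 2581/(-430) = 2581*(-1/430) = -2581/430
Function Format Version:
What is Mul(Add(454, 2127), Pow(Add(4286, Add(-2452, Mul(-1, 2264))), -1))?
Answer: Rational(-2581, 430) ≈ -6.0023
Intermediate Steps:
Mul(Add(454, 2127), Pow(Add(4286, Add(-2452, Mul(-1, 2264))), -1)) = Mul(2581, Pow(Add(4286, Add(-2452, -2264)), -1)) = Mul(2581, Pow(Add(4286, -4716), -1)) = Mul(2581, Pow(-430, -1)) = Mul(2581, Rational(-1, 430)) = Rational(-2581, 430)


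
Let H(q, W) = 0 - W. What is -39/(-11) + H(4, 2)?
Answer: 17/11 ≈ 1.5455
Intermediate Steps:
H(q, W) = -W
-39/(-11) + H(4, 2) = -39/(-11) - 1*2 = -1/11*(-39) - 2 = 39/11 - 2 = 17/11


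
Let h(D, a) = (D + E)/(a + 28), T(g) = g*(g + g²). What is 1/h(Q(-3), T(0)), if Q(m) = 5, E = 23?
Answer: 1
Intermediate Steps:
h(D, a) = (23 + D)/(28 + a) (h(D, a) = (D + 23)/(a + 28) = (23 + D)/(28 + a))
1/h(Q(-3), T(0)) = 1/((23 + 5)/(28 + 0²*(1 + 0))) = 1/(28/(28 + 0*1)) = 1/(28/(28 + 0)) = 1/(28/28) = 1/((1/28)*28) = 1/1 = 1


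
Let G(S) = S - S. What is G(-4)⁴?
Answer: 0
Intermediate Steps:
G(S) = 0
G(-4)⁴ = 0⁴ = 0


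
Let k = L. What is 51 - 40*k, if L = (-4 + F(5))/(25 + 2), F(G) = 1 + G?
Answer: 1297/27 ≈ 48.037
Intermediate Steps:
L = 2/27 (L = (-4 + (1 + 5))/(25 + 2) = (-4 + 6)/27 = 2*(1/27) = 2/27 ≈ 0.074074)
k = 2/27 ≈ 0.074074
51 - 40*k = 51 - 40*2/27 = 51 - 80/27 = 1297/27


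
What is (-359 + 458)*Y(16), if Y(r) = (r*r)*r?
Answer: 405504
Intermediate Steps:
Y(r) = r**3 (Y(r) = r**2*r = r**3)
(-359 + 458)*Y(16) = (-359 + 458)*16**3 = 99*4096 = 405504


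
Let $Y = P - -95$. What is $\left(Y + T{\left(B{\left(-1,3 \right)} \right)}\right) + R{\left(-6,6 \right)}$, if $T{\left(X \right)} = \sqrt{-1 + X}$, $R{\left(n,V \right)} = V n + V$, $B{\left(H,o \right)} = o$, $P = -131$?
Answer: $-66 + \sqrt{2} \approx -64.586$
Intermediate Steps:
$R{\left(n,V \right)} = V + V n$
$Y = -36$ ($Y = -131 - -95 = -131 + 95 = -36$)
$\left(Y + T{\left(B{\left(-1,3 \right)} \right)}\right) + R{\left(-6,6 \right)} = \left(-36 + \sqrt{-1 + 3}\right) + 6 \left(1 - 6\right) = \left(-36 + \sqrt{2}\right) + 6 \left(-5\right) = \left(-36 + \sqrt{2}\right) - 30 = -66 + \sqrt{2}$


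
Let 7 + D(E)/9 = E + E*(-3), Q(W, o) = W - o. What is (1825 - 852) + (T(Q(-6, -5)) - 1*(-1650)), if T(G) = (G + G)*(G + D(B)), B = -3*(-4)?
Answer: 3183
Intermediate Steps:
B = 12
D(E) = -63 - 18*E (D(E) = -63 + 9*(E + E*(-3)) = -63 + 9*(E - 3*E) = -63 + 9*(-2*E) = -63 - 18*E)
T(G) = 2*G*(-279 + G) (T(G) = (G + G)*(G + (-63 - 18*12)) = (2*G)*(G + (-63 - 216)) = (2*G)*(G - 279) = (2*G)*(-279 + G) = 2*G*(-279 + G))
(1825 - 852) + (T(Q(-6, -5)) - 1*(-1650)) = (1825 - 852) + (2*(-6 - 1*(-5))*(-279 + (-6 - 1*(-5))) - 1*(-1650)) = 973 + (2*(-6 + 5)*(-279 + (-6 + 5)) + 1650) = 973 + (2*(-1)*(-279 - 1) + 1650) = 973 + (2*(-1)*(-280) + 1650) = 973 + (560 + 1650) = 973 + 2210 = 3183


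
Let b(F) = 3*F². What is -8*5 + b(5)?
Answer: 35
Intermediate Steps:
-8*5 + b(5) = -8*5 + 3*5² = -40 + 3*25 = -40 + 75 = 35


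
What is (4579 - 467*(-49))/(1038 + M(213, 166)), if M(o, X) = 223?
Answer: 27462/1261 ≈ 21.778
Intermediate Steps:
(4579 - 467*(-49))/(1038 + M(213, 166)) = (4579 - 467*(-49))/(1038 + 223) = (4579 + 22883)/1261 = 27462*(1/1261) = 27462/1261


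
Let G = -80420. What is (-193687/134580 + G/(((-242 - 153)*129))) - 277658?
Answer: -42312120387193/152389420 ≈ -2.7766e+5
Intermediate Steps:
(-193687/134580 + G/(((-242 - 153)*129))) - 277658 = (-193687/134580 - 80420*1/(129*(-242 - 153))) - 277658 = (-193687*1/134580 - 80420/((-395*129))) - 277658 = (-193687/134580 - 80420/(-50955)) - 277658 = (-193687/134580 - 80420*(-1/50955)) - 277658 = (-193687/134580 + 16084/10191) - 277658 = 21191167/152389420 - 277658 = -42312120387193/152389420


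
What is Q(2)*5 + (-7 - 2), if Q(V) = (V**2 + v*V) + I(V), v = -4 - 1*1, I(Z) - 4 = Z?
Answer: -9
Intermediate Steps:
I(Z) = 4 + Z
v = -5 (v = -4 - 1 = -5)
Q(V) = 4 + V**2 - 4*V (Q(V) = (V**2 - 5*V) + (4 + V) = 4 + V**2 - 4*V)
Q(2)*5 + (-7 - 2) = (4 + 2**2 - 4*2)*5 + (-7 - 2) = (4 + 4 - 8)*5 - 9 = 0*5 - 9 = 0 - 9 = -9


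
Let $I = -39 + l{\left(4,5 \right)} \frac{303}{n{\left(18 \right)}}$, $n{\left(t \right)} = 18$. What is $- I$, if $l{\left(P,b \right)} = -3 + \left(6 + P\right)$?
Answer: $- \frac{473}{6} \approx -78.833$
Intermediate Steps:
$l{\left(P,b \right)} = 3 + P$
$I = \frac{473}{6}$ ($I = -39 + \left(3 + 4\right) \frac{303}{18} = -39 + 7 \cdot 303 \cdot \frac{1}{18} = -39 + 7 \cdot \frac{101}{6} = -39 + \frac{707}{6} = \frac{473}{6} \approx 78.833$)
$- I = \left(-1\right) \frac{473}{6} = - \frac{473}{6}$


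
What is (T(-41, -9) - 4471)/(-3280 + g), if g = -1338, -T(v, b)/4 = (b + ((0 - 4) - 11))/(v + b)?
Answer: 111823/115450 ≈ 0.96858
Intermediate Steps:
T(v, b) = -4*(-15 + b)/(b + v) (T(v, b) = -4*(b + ((0 - 4) - 11))/(v + b) = -4*(b + (-4 - 11))/(b + v) = -4*(b - 15)/(b + v) = -4*(-15 + b)/(b + v))
(T(-41, -9) - 4471)/(-3280 + g) = (4*(15 - 1*(-9))/(-9 - 41) - 4471)/(-3280 - 1338) = (4*(15 + 9)/(-50) - 4471)/(-4618) = (4*(-1/50)*24 - 4471)*(-1/4618) = (-48/25 - 4471)*(-1/4618) = -111823/25*(-1/4618) = 111823/115450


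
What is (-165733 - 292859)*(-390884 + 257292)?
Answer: 61264222464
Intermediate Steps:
(-165733 - 292859)*(-390884 + 257292) = -458592*(-133592) = 61264222464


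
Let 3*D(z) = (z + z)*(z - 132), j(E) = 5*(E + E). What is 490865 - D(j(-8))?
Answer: 1438675/3 ≈ 4.7956e+5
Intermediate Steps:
j(E) = 10*E (j(E) = 5*(2*E) = 10*E)
D(z) = 2*z*(-132 + z)/3 (D(z) = ((z + z)*(z - 132))/3 = ((2*z)*(-132 + z))/3 = (2*z*(-132 + z))/3 = 2*z*(-132 + z)/3)
490865 - D(j(-8)) = 490865 - 2*10*(-8)*(-132 + 10*(-8))/3 = 490865 - 2*(-80)*(-132 - 80)/3 = 490865 - 2*(-80)*(-212)/3 = 490865 - 1*33920/3 = 490865 - 33920/3 = 1438675/3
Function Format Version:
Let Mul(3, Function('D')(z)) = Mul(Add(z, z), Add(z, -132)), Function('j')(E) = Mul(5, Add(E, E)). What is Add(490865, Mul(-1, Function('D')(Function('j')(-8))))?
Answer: Rational(1438675, 3) ≈ 4.7956e+5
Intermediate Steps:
Function('j')(E) = Mul(10, E) (Function('j')(E) = Mul(5, Mul(2, E)) = Mul(10, E))
Function('D')(z) = Mul(Rational(2, 3), z, Add(-132, z)) (Function('D')(z) = Mul(Rational(1, 3), Mul(Add(z, z), Add(z, -132))) = Mul(Rational(1, 3), Mul(Mul(2, z), Add(-132, z))) = Mul(Rational(1, 3), Mul(2, z, Add(-132, z))) = Mul(Rational(2, 3), z, Add(-132, z)))
Add(490865, Mul(-1, Function('D')(Function('j')(-8)))) = Add(490865, Mul(-1, Mul(Rational(2, 3), Mul(10, -8), Add(-132, Mul(10, -8))))) = Add(490865, Mul(-1, Mul(Rational(2, 3), -80, Add(-132, -80)))) = Add(490865, Mul(-1, Mul(Rational(2, 3), -80, -212))) = Add(490865, Mul(-1, Rational(33920, 3))) = Add(490865, Rational(-33920, 3)) = Rational(1438675, 3)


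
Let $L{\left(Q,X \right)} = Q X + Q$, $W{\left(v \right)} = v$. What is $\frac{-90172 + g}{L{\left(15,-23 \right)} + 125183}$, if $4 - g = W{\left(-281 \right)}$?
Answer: $- \frac{89887}{124853} \approx -0.71994$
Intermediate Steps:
$L{\left(Q,X \right)} = Q + Q X$
$g = 285$ ($g = 4 - -281 = 4 + 281 = 285$)
$\frac{-90172 + g}{L{\left(15,-23 \right)} + 125183} = \frac{-90172 + 285}{15 \left(1 - 23\right) + 125183} = - \frac{89887}{15 \left(-22\right) + 125183} = - \frac{89887}{-330 + 125183} = - \frac{89887}{124853}$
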